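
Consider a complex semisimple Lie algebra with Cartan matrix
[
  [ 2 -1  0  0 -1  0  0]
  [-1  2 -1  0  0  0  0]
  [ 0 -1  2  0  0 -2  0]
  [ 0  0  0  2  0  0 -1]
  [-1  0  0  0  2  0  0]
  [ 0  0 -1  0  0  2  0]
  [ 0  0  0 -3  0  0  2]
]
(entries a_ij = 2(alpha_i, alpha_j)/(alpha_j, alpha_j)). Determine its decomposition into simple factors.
The diagram associated to this matrix has two connected components: the simple roots {alpha_1, alpha_2, alpha_3, alpha_5, alpha_6} form a chain of 5 nodes with a double edge at one end; the terminal node there is the unique short simple root (B_5), and {alpha_4, alpha_7} form two nodes joined by a triple edge (G_2). A semisimple Lie algebra decomposes uniquely as the direct sum of simple ideals, one per connected component of its Dynkin diagram, so g ≅ B_5 ⊕ G_2 (dimension 55 + 14 = 69).

B_5 + G_2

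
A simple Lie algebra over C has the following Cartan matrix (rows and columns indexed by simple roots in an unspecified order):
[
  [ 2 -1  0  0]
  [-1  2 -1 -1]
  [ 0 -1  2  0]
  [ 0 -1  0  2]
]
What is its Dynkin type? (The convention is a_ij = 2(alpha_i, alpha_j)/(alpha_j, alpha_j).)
The matrix has rank 4 with 2's on the diagonal. Reading the off-diagonal entries as Dynkin edges (a single edge where a_ij = a_ji = -1; a double or triple edge where a_ij * a_ji = 2 or 3), the diagram is a chain of 2 nodes with a fork of two nodes at one end (D_4). One simple-root ordering that puts it in standard form is (alpha_4, alpha_2, alpha_3, alpha_1). So the algebra is type D_4, i.e. so(8).

D_4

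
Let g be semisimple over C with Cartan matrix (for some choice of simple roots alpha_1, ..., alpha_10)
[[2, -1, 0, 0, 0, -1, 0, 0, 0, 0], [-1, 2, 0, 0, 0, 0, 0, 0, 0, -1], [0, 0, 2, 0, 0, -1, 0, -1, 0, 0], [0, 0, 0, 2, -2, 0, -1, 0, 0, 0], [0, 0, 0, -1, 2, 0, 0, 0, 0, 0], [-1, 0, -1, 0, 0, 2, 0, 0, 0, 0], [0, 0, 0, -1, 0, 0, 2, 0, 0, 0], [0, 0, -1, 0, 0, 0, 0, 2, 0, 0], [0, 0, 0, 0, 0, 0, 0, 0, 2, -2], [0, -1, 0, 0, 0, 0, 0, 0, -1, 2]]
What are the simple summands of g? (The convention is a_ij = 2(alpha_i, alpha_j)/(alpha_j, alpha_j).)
B_3 + C_7

The diagram associated to this matrix has two connected components: the simple roots {alpha_4, alpha_5, alpha_7} form a chain of 3 nodes with a double edge at one end; the terminal node there is the unique short simple root (B_3), and {alpha_1, alpha_2, alpha_3, alpha_6, alpha_8, alpha_9, alpha_10} form a chain of 7 nodes with a double edge at one end; the terminal node there is the unique long simple root (C_7). A semisimple Lie algebra decomposes uniquely as the direct sum of simple ideals, one per connected component of its Dynkin diagram, so g ≅ B_3 ⊕ C_7 (dimension 21 + 105 = 126).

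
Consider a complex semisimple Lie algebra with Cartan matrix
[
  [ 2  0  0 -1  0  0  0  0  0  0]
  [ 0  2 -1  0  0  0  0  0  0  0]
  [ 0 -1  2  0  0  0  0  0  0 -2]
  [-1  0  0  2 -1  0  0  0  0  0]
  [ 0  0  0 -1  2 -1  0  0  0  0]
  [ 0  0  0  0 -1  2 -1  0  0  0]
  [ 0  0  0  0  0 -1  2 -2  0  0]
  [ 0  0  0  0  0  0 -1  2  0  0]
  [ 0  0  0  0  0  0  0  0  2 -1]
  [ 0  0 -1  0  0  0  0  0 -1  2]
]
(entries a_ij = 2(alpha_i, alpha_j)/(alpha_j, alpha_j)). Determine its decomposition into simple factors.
The diagram associated to this matrix has two connected components: the simple roots {alpha_1, alpha_4, alpha_5, alpha_6, alpha_7, alpha_8} form a chain of 6 nodes with a double edge at one end; the terminal node there is the unique short simple root (B_6), and {alpha_2, alpha_3, alpha_9, alpha_10} form a chain of 4 nodes with a double edge between the middle two (F_4). A semisimple Lie algebra decomposes uniquely as the direct sum of simple ideals, one per connected component of its Dynkin diagram, so g ≅ B_6 ⊕ F_4 (dimension 78 + 52 = 130).

B_6 ⊕ F_4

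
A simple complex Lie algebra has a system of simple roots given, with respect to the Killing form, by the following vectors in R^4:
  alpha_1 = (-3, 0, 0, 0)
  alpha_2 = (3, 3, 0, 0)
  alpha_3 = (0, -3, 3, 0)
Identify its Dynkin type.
Compute the Cartan integers a_ij = 2(alpha_i, alpha_j)/(alpha_j, alpha_j); the resulting 3x3 Cartan matrix is
[[2, -1, 0], [-2, 2, -1], [0, -1, 2]].
The roots have two lengths (squared-length ratio 2:1); the short ones are alpha_{1}. The associated Dynkin diagram is a chain of 3 nodes with a double edge at one end; the terminal node there is the unique short simple root (B_3), so the type is B_3 (the algebra so(7)).

B_3 (so(7))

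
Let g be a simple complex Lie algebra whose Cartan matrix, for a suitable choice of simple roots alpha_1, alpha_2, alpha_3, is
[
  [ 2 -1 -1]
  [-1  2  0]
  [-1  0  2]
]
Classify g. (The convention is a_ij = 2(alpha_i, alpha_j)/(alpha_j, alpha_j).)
The matrix has rank 3 with 2's on the diagonal. Reading the off-diagonal entries as Dynkin edges (a single edge where a_ij = a_ji = -1; a double or triple edge where a_ij * a_ji = 2 or 3), the diagram is a chain of 3 nodes with single edges (A_3). One simple-root ordering that puts it in standard form is (alpha_2, alpha_1, alpha_3). So the algebra is type A_3, i.e. sl(4).

A_3 (sl(4))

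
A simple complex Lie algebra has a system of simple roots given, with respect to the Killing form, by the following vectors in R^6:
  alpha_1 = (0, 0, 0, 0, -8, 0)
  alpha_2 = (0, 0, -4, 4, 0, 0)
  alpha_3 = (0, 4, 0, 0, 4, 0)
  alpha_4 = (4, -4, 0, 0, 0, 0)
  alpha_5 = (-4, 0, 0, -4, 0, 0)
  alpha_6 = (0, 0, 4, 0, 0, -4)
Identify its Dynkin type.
C_6

Compute the Cartan integers a_ij = 2(alpha_i, alpha_j)/(alpha_j, alpha_j); the resulting 6x6 Cartan matrix is
[[2, 0, -2, 0, 0, 0], [0, 2, 0, 0, -1, -1], [-1, 0, 2, -1, 0, 0], [0, 0, -1, 2, -1, 0], [0, -1, 0, -1, 2, 0], [0, -1, 0, 0, 0, 2]].
The roots have two lengths (squared-length ratio 2:1); the short ones are alpha_{2,3,4,5,6}. The associated Dynkin diagram is a chain of 6 nodes with a double edge at one end; the terminal node there is the unique long simple root (C_6), so the type is C_6 (the algebra sp(12)).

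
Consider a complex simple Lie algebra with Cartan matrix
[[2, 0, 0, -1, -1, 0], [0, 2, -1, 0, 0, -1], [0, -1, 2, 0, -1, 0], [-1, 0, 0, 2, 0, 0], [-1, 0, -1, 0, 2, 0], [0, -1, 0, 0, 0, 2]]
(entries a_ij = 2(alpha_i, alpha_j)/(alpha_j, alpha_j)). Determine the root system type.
A_6

The matrix has rank 6 with 2's on the diagonal. Reading the off-diagonal entries as Dynkin edges (a single edge where a_ij = a_ji = -1; a double or triple edge where a_ij * a_ji = 2 or 3), the diagram is a chain of 6 nodes with single edges (A_6). One simple-root ordering that puts it in standard form is (alpha_4, alpha_1, alpha_5, alpha_3, alpha_2, alpha_6). So the algebra is type A_6, i.e. sl(7).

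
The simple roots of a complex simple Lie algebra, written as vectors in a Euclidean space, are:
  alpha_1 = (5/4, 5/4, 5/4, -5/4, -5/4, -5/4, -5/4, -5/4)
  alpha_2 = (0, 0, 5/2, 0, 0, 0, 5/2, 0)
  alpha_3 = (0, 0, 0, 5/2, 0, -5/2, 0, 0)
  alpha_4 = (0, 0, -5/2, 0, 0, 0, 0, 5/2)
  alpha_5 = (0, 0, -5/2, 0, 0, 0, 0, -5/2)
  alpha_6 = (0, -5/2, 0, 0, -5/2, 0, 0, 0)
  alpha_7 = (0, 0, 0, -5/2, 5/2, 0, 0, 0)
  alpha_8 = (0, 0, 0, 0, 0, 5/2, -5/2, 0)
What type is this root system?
E_8

Compute the Cartan integers a_ij = 2(alpha_i, alpha_j)/(alpha_j, alpha_j); the resulting 8x8 Cartan matrix is
[[2, 0, 0, -1, 0, 0, 0, 0], [0, 2, 0, -1, -1, 0, 0, -1], [0, 0, 2, 0, 0, 0, -1, -1], [-1, -1, 0, 2, 0, 0, 0, 0], [0, -1, 0, 0, 2, 0, 0, 0], [0, 0, 0, 0, 0, 2, -1, 0], [0, 0, -1, 0, 0, -1, 2, 0], [0, -1, -1, 0, 0, 0, 0, 2]].
All simple roots have the same length, so the diagram is simply laced. The associated Dynkin diagram is a chain of 7 nodes with one extra node attached to the third node from one end (E_8), so the type is E_8.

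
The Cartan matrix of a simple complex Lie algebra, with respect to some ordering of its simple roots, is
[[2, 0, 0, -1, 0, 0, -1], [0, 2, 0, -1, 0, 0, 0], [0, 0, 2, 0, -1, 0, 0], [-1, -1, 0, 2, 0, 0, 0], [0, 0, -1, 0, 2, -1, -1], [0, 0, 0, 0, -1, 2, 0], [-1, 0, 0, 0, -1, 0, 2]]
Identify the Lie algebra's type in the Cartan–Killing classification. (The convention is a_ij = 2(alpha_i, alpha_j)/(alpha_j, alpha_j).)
type D_7

The matrix has rank 7 with 2's on the diagonal. Reading the off-diagonal entries as Dynkin edges (a single edge where a_ij = a_ji = -1; a double or triple edge where a_ij * a_ji = 2 or 3), the diagram is a chain of 5 nodes with a fork of two nodes at one end (D_7). One simple-root ordering that puts it in standard form is (alpha_2, alpha_4, alpha_1, alpha_7, alpha_5, alpha_6, alpha_3). So the algebra is type D_7, i.e. so(14).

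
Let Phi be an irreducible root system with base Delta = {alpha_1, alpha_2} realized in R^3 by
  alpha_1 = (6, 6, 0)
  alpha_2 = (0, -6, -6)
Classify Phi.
Compute the Cartan integers a_ij = 2(alpha_i, alpha_j)/(alpha_j, alpha_j); the resulting 2x2 Cartan matrix is
[[2, -1], [-1, 2]].
All simple roots have the same length, so the diagram is simply laced. The associated Dynkin diagram is a chain of 2 nodes with single edges (A_2), so the type is A_2 (the algebra sl(3)).

A2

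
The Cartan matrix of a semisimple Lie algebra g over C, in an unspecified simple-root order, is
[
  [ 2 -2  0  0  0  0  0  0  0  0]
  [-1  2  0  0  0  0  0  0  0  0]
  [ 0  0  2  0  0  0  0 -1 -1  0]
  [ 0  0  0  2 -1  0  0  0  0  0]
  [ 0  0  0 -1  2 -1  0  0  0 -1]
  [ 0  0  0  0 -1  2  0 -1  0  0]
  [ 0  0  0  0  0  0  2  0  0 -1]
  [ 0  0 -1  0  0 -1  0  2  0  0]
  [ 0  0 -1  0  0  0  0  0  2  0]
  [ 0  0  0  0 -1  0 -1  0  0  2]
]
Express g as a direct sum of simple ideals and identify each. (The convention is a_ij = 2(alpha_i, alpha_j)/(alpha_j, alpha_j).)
B2 ⊕ E8

The diagram associated to this matrix has two connected components: the simple roots {alpha_1, alpha_2} form a chain of 2 nodes with a double edge at one end; the terminal node there is the unique short simple root (B_2), and {alpha_3, alpha_4, alpha_5, alpha_6, alpha_7, alpha_8, alpha_9, alpha_10} form a chain of 7 nodes with one extra node attached to the third node from one end (E_8). A semisimple Lie algebra decomposes uniquely as the direct sum of simple ideals, one per connected component of its Dynkin diagram, so g ≅ B_2 ⊕ E_8 (dimension 10 + 248 = 258).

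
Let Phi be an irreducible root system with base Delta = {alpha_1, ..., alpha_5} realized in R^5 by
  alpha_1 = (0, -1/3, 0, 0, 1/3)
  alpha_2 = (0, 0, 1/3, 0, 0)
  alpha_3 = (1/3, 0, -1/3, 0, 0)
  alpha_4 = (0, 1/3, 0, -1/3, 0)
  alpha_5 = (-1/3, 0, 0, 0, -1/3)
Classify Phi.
Compute the Cartan integers a_ij = 2(alpha_i, alpha_j)/(alpha_j, alpha_j); the resulting 5x5 Cartan matrix is
[[2, 0, 0, -1, -1], [0, 2, -1, 0, 0], [0, -2, 2, 0, -1], [-1, 0, 0, 2, 0], [-1, 0, -1, 0, 2]].
The roots have two lengths (squared-length ratio 2:1); the short ones are alpha_{2}. The associated Dynkin diagram is a chain of 5 nodes with a double edge at one end; the terminal node there is the unique short simple root (B_5), so the type is B_5 (the algebra so(11)).

type B_5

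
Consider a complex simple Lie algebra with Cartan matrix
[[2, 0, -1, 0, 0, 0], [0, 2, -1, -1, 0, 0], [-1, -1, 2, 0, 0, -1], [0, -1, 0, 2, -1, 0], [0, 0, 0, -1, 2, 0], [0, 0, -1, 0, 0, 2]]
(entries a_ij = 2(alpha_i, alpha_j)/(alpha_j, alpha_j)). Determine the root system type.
The matrix has rank 6 with 2's on the diagonal. Reading the off-diagonal entries as Dynkin edges (a single edge where a_ij = a_ji = -1; a double or triple edge where a_ij * a_ji = 2 or 3), the diagram is a chain of 4 nodes with a fork of two nodes at one end (D_6). One simple-root ordering that puts it in standard form is (alpha_5, alpha_4, alpha_2, alpha_3, alpha_6, alpha_1). So the algebra is type D_6, i.e. so(12).

D6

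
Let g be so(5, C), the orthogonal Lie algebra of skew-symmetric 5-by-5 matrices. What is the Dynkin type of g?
This is so(5) with 5 odd, which has dimension 5(5-1)/2 = 10 and rank (5-1)/2 = 2. In the classification of classical Lie algebras, the orthogonal algebra so(2n+1) in an odd number of variables has type B_n; here n = 2, so the Dynkin diagram is a chain of 2 nodes with a double edge at one end; the terminal node there is the unique short simple root (B_2). Hence the type is B_2.

B_2 (so(5))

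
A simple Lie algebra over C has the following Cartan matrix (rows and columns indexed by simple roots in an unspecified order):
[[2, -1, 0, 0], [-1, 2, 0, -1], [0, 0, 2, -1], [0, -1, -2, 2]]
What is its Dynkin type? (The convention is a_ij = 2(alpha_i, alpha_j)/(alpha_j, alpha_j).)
B4

The matrix has rank 4 with 2's on the diagonal. Reading the off-diagonal entries as Dynkin edges (a single edge where a_ij = a_ji = -1; a double or triple edge where a_ij * a_ji = 2 or 3), the diagram is a chain of 4 nodes with a double edge at one end; the terminal node there is the unique short simple root (B_4). One simple-root ordering that puts it in standard form is (alpha_1, alpha_2, alpha_4, alpha_3). So the algebra is type B_4, i.e. so(9).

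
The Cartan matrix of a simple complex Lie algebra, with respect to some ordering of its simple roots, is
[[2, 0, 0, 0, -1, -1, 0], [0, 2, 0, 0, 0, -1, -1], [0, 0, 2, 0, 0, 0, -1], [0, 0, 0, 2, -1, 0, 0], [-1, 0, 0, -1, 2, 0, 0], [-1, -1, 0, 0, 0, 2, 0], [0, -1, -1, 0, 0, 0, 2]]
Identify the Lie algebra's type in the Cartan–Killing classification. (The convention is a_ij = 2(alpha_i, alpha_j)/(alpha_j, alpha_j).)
The matrix has rank 7 with 2's on the diagonal. Reading the off-diagonal entries as Dynkin edges (a single edge where a_ij = a_ji = -1; a double or triple edge where a_ij * a_ji = 2 or 3), the diagram is a chain of 7 nodes with single edges (A_7). One simple-root ordering that puts it in standard form is (alpha_3, alpha_7, alpha_2, alpha_6, alpha_1, alpha_5, alpha_4). So the algebra is type A_7, i.e. sl(8).

A7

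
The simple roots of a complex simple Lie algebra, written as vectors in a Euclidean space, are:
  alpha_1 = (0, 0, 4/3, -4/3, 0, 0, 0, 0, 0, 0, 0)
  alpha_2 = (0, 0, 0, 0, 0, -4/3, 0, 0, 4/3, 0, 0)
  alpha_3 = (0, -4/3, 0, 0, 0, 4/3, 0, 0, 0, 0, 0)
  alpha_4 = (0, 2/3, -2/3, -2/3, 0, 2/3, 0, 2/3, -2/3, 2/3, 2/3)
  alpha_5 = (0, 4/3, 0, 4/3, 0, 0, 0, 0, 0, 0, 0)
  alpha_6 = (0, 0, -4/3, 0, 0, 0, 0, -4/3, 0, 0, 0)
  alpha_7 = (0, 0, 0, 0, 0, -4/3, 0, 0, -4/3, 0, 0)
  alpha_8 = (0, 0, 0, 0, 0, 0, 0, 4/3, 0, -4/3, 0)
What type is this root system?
E_8

Compute the Cartan integers a_ij = 2(alpha_i, alpha_j)/(alpha_j, alpha_j); the resulting 8x8 Cartan matrix is
[[2, 0, 0, 0, -1, -1, 0, 0], [0, 2, -1, -1, 0, 0, 0, 0], [0, -1, 2, 0, -1, 0, -1, 0], [0, -1, 0, 2, 0, 0, 0, 0], [-1, 0, -1, 0, 2, 0, 0, 0], [-1, 0, 0, 0, 0, 2, 0, -1], [0, 0, -1, 0, 0, 0, 2, 0], [0, 0, 0, 0, 0, -1, 0, 2]].
All simple roots have the same length, so the diagram is simply laced. The associated Dynkin diagram is a chain of 7 nodes with one extra node attached to the third node from one end (E_8), so the type is E_8.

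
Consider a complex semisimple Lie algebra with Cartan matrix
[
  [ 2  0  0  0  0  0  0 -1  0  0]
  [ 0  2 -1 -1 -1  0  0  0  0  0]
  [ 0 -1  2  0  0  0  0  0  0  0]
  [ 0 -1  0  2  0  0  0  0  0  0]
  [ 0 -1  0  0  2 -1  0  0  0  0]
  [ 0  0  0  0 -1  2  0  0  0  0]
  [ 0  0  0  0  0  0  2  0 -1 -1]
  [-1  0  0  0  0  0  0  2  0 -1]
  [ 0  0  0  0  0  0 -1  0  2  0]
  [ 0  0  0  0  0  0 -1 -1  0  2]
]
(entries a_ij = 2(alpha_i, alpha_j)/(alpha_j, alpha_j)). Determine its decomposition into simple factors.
The diagram associated to this matrix has two connected components: the simple roots {alpha_1, alpha_7, alpha_8, alpha_9, alpha_10} form a chain of 5 nodes with single edges (A_5), and {alpha_2, alpha_3, alpha_4, alpha_5, alpha_6} form a chain of 3 nodes with a fork of two nodes at one end (D_5). A semisimple Lie algebra decomposes uniquely as the direct sum of simple ideals, one per connected component of its Dynkin diagram, so g ≅ A_5 ⊕ D_5 (dimension 35 + 45 = 80).

type A_5 + type D_5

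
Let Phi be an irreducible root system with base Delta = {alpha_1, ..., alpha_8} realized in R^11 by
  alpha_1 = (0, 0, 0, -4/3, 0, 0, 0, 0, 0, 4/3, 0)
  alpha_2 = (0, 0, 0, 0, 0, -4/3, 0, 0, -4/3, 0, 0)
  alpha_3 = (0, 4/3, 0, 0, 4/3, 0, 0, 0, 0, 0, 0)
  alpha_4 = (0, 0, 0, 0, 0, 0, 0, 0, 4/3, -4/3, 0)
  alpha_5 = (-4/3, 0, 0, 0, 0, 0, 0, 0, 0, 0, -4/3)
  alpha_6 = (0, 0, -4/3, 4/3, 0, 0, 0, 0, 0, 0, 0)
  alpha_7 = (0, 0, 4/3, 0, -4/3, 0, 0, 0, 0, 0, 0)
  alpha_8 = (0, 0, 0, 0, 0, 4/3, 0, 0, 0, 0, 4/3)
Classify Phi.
Compute the Cartan integers a_ij = 2(alpha_i, alpha_j)/(alpha_j, alpha_j); the resulting 8x8 Cartan matrix is
[[2, 0, 0, -1, 0, -1, 0, 0], [0, 2, 0, -1, 0, 0, 0, -1], [0, 0, 2, 0, 0, 0, -1, 0], [-1, -1, 0, 2, 0, 0, 0, 0], [0, 0, 0, 0, 2, 0, 0, -1], [-1, 0, 0, 0, 0, 2, -1, 0], [0, 0, -1, 0, 0, -1, 2, 0], [0, -1, 0, 0, -1, 0, 0, 2]].
All simple roots have the same length, so the diagram is simply laced. The associated Dynkin diagram is a chain of 8 nodes with single edges (A_8), so the type is A_8 (the algebra sl(9)).

A_8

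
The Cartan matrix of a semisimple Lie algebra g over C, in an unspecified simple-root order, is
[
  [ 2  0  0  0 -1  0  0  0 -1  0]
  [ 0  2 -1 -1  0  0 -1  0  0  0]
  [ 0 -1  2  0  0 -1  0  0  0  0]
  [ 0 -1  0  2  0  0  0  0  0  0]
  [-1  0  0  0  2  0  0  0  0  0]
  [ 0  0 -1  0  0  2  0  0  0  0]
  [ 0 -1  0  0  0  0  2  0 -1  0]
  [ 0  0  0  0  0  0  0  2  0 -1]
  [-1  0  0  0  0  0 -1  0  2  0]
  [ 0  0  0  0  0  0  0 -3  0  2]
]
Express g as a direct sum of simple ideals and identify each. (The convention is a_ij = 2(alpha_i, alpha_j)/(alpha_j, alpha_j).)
The diagram associated to this matrix has two connected components: the simple roots {alpha_1, alpha_2, alpha_3, alpha_4, alpha_5, alpha_6, alpha_7, alpha_9} form a chain of 7 nodes with one extra node attached to the third node from one end (E_8), and {alpha_8, alpha_10} form two nodes joined by a triple edge (G_2). A semisimple Lie algebra decomposes uniquely as the direct sum of simple ideals, one per connected component of its Dynkin diagram, so g ≅ E_8 ⊕ G_2 (dimension 248 + 14 = 262).

E8 ⊕ G2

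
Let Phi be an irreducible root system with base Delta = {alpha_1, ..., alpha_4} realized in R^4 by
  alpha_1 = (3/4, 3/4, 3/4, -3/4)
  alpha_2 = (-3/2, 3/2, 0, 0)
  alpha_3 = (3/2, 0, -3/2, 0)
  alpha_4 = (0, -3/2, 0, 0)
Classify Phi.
F4

Compute the Cartan integers a_ij = 2(alpha_i, alpha_j)/(alpha_j, alpha_j); the resulting 4x4 Cartan matrix is
[[2, 0, 0, -1], [0, 2, -1, -2], [0, -1, 2, 0], [-1, -1, 0, 2]].
The roots have two lengths (squared-length ratio 2:1); the short ones are alpha_{1,4}. The associated Dynkin diagram is a chain of 4 nodes with a double edge between the middle two (F_4), so the type is F_4.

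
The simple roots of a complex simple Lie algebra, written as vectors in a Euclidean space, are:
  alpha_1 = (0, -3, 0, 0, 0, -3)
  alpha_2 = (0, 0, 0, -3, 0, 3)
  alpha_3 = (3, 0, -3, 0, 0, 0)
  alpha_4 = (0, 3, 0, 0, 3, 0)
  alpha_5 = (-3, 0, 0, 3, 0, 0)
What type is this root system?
A5

Compute the Cartan integers a_ij = 2(alpha_i, alpha_j)/(alpha_j, alpha_j); the resulting 5x5 Cartan matrix is
[[2, -1, 0, -1, 0], [-1, 2, 0, 0, -1], [0, 0, 2, 0, -1], [-1, 0, 0, 2, 0], [0, -1, -1, 0, 2]].
All simple roots have the same length, so the diagram is simply laced. The associated Dynkin diagram is a chain of 5 nodes with single edges (A_5), so the type is A_5 (the algebra sl(6)).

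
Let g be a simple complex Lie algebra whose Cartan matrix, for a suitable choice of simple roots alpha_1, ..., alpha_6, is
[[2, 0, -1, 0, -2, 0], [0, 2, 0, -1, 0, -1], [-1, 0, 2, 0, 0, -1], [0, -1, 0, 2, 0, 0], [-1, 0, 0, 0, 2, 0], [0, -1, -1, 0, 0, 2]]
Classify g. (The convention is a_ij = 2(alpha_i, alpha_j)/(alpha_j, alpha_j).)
The matrix has rank 6 with 2's on the diagonal. Reading the off-diagonal entries as Dynkin edges (a single edge where a_ij = a_ji = -1; a double or triple edge where a_ij * a_ji = 2 or 3), the diagram is a chain of 6 nodes with a double edge at one end; the terminal node there is the unique short simple root (B_6). One simple-root ordering that puts it in standard form is (alpha_4, alpha_2, alpha_6, alpha_3, alpha_1, alpha_5). So the algebra is type B_6, i.e. so(13).

B_6 (so(13))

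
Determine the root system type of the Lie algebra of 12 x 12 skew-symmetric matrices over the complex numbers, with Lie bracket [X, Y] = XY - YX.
This is so(12) with 12 even, which has dimension 12(12-1)/2 = 66 and rank 12/2 = 6. In the classification of classical Lie algebras, the orthogonal algebra so(2n) in an even number of variables has type D_n; here n = 6, so the Dynkin diagram is a chain of 4 nodes with a fork of two nodes at one end (D_6). Hence the type is D_6.

D_6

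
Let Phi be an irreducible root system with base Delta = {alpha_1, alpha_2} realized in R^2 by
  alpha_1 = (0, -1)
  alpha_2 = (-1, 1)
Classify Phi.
B2

Compute the Cartan integers a_ij = 2(alpha_i, alpha_j)/(alpha_j, alpha_j); the resulting 2x2 Cartan matrix is
[[2, -1], [-2, 2]].
The roots have two lengths (squared-length ratio 2:1); the short ones are alpha_{1}. The associated Dynkin diagram is a chain of 2 nodes with a double edge at one end; the terminal node there is the unique short simple root (B_2), so the type is B_2 (the algebra so(5)).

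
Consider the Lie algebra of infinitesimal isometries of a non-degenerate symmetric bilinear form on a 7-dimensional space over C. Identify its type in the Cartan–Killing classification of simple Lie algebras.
type B_3

This is so(7) with 7 odd, which has dimension 7(7-1)/2 = 21 and rank (7-1)/2 = 3. In the classification of classical Lie algebras, the orthogonal algebra so(2n+1) in an odd number of variables has type B_n; here n = 3, so the Dynkin diagram is a chain of 3 nodes with a double edge at one end; the terminal node there is the unique short simple root (B_3). Hence the type is B_3.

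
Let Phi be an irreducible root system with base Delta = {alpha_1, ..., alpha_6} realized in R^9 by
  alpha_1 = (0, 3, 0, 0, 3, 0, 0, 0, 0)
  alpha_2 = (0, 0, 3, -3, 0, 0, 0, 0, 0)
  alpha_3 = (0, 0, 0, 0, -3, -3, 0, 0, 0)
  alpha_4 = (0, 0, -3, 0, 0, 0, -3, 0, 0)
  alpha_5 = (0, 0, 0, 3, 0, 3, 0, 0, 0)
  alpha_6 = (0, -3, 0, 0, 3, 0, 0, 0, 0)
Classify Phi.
D_6

Compute the Cartan integers a_ij = 2(alpha_i, alpha_j)/(alpha_j, alpha_j); the resulting 6x6 Cartan matrix is
[[2, 0, -1, 0, 0, 0], [0, 2, 0, -1, -1, 0], [-1, 0, 2, 0, -1, -1], [0, -1, 0, 2, 0, 0], [0, -1, -1, 0, 2, 0], [0, 0, -1, 0, 0, 2]].
All simple roots have the same length, so the diagram is simply laced. The associated Dynkin diagram is a chain of 4 nodes with a fork of two nodes at one end (D_6), so the type is D_6 (the algebra so(12)).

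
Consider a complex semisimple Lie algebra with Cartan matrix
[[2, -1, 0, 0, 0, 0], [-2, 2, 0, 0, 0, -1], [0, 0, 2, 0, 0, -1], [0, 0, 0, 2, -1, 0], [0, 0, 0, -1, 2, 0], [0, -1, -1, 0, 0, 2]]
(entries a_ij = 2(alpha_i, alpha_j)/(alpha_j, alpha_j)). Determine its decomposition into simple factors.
A2 ⊕ B4

The diagram associated to this matrix has two connected components: the simple roots {alpha_4, alpha_5} form a chain of 2 nodes with single edges (A_2), and {alpha_1, alpha_2, alpha_3, alpha_6} form a chain of 4 nodes with a double edge at one end; the terminal node there is the unique short simple root (B_4). A semisimple Lie algebra decomposes uniquely as the direct sum of simple ideals, one per connected component of its Dynkin diagram, so g ≅ A_2 ⊕ B_4 (dimension 8 + 36 = 44).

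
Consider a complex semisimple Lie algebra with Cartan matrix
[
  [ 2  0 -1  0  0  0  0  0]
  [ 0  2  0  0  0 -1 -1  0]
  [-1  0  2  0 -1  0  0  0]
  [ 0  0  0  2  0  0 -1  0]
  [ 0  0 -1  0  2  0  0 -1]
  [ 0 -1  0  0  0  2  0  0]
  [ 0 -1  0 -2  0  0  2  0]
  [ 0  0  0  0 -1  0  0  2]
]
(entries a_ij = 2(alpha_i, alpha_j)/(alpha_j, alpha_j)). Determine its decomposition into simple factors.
The diagram associated to this matrix has two connected components: the simple roots {alpha_1, alpha_3, alpha_5, alpha_8} form a chain of 4 nodes with single edges (A_4), and {alpha_2, alpha_4, alpha_6, alpha_7} form a chain of 4 nodes with a double edge at one end; the terminal node there is the unique short simple root (B_4). A semisimple Lie algebra decomposes uniquely as the direct sum of simple ideals, one per connected component of its Dynkin diagram, so g ≅ A_4 ⊕ B_4 (dimension 24 + 36 = 60).

type A_4 + type B_4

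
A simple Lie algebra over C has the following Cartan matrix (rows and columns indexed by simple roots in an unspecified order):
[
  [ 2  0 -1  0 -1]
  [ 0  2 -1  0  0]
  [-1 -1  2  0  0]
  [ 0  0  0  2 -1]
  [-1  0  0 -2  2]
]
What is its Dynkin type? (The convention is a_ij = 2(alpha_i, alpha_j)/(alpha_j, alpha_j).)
B_5 (so(11))

The matrix has rank 5 with 2's on the diagonal. Reading the off-diagonal entries as Dynkin edges (a single edge where a_ij = a_ji = -1; a double or triple edge where a_ij * a_ji = 2 or 3), the diagram is a chain of 5 nodes with a double edge at one end; the terminal node there is the unique short simple root (B_5). One simple-root ordering that puts it in standard form is (alpha_2, alpha_3, alpha_1, alpha_5, alpha_4). So the algebra is type B_5, i.e. so(11).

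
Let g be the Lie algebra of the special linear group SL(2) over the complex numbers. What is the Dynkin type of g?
This is sl(2), which has dimension 2^2 - 1 = 3 and rank 2 - 1 = 1 (a Cartan subalgebra is the diagonal traceless matrices). In the classification of classical Lie algebras, the special linear algebra sl(n+1) has type A_n; here n = 1, so the Dynkin diagram is a chain of 1 nodes with single edges (A_1). Hence the type is A_1.

A_1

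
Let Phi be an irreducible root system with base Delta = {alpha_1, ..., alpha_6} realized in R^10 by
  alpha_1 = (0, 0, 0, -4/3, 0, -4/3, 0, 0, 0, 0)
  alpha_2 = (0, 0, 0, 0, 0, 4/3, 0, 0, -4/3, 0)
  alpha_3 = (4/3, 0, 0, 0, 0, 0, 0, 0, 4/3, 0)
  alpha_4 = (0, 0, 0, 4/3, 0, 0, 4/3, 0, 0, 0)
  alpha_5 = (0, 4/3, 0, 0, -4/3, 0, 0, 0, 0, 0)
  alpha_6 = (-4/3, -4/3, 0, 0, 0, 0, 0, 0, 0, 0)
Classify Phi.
A_6 (sl(7))

Compute the Cartan integers a_ij = 2(alpha_i, alpha_j)/(alpha_j, alpha_j); the resulting 6x6 Cartan matrix is
[[2, -1, 0, -1, 0, 0], [-1, 2, -1, 0, 0, 0], [0, -1, 2, 0, 0, -1], [-1, 0, 0, 2, 0, 0], [0, 0, 0, 0, 2, -1], [0, 0, -1, 0, -1, 2]].
All simple roots have the same length, so the diagram is simply laced. The associated Dynkin diagram is a chain of 6 nodes with single edges (A_6), so the type is A_6 (the algebra sl(7)).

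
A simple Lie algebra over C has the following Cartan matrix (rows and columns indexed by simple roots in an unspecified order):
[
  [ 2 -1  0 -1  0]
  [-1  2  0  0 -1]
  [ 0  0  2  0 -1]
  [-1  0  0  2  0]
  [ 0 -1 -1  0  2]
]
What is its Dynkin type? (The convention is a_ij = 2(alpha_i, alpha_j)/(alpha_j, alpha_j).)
A_5

The matrix has rank 5 with 2's on the diagonal. Reading the off-diagonal entries as Dynkin edges (a single edge where a_ij = a_ji = -1; a double or triple edge where a_ij * a_ji = 2 or 3), the diagram is a chain of 5 nodes with single edges (A_5). One simple-root ordering that puts it in standard form is (alpha_3, alpha_5, alpha_2, alpha_1, alpha_4). So the algebra is type A_5, i.e. sl(6).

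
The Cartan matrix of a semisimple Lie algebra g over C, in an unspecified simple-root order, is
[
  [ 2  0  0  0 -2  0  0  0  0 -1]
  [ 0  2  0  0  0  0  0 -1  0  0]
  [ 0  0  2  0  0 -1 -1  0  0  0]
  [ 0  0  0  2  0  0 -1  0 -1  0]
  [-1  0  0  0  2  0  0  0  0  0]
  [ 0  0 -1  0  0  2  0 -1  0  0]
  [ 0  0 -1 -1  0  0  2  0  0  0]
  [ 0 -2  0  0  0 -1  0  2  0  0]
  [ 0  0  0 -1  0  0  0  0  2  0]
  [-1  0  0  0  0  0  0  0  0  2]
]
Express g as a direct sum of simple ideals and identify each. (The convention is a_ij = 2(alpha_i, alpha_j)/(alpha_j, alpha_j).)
The diagram associated to this matrix has two connected components: the simple roots {alpha_1, alpha_5, alpha_10} form a chain of 3 nodes with a double edge at one end; the terminal node there is the unique short simple root (B_3), and {alpha_2, alpha_3, alpha_4, alpha_6, alpha_7, alpha_8, alpha_9} form a chain of 7 nodes with a double edge at one end; the terminal node there is the unique short simple root (B_7). A semisimple Lie algebra decomposes uniquely as the direct sum of simple ideals, one per connected component of its Dynkin diagram, so g ≅ B_3 ⊕ B_7 (dimension 21 + 105 = 126).

B_3 (so(7)) ⊕ B_7 (so(15))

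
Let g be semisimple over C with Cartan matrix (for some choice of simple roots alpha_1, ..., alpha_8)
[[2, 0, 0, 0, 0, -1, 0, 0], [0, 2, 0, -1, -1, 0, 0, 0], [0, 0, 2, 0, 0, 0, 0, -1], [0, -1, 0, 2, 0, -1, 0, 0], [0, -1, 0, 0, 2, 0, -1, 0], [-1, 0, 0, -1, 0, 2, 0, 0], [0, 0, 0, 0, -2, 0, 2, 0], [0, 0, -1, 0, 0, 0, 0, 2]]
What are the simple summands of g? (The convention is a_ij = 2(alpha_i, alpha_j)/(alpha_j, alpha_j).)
The diagram associated to this matrix has two connected components: the simple roots {alpha_3, alpha_8} form a chain of 2 nodes with single edges (A_2), and {alpha_1, alpha_2, alpha_4, alpha_5, alpha_6, alpha_7} form a chain of 6 nodes with a double edge at one end; the terminal node there is the unique long simple root (C_6). A semisimple Lie algebra decomposes uniquely as the direct sum of simple ideals, one per connected component of its Dynkin diagram, so g ≅ A_2 ⊕ C_6 (dimension 8 + 78 = 86).

A_2 + C_6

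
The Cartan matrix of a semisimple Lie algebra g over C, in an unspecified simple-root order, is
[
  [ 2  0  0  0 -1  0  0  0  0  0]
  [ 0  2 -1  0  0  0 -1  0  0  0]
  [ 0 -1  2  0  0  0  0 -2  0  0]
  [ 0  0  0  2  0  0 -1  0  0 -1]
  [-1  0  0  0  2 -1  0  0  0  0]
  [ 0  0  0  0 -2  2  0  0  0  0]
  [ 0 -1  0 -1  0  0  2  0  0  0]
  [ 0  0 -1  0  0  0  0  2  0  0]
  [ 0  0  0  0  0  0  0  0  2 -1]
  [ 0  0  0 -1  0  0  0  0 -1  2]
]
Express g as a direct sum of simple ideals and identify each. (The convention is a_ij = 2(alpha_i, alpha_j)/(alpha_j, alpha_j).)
type B_7 + type C_3

The diagram associated to this matrix has two connected components: the simple roots {alpha_2, alpha_3, alpha_4, alpha_7, alpha_8, alpha_9, alpha_10} form a chain of 7 nodes with a double edge at one end; the terminal node there is the unique short simple root (B_7), and {alpha_1, alpha_5, alpha_6} form a chain of 3 nodes with a double edge at one end; the terminal node there is the unique long simple root (C_3). A semisimple Lie algebra decomposes uniquely as the direct sum of simple ideals, one per connected component of its Dynkin diagram, so g ≅ B_7 ⊕ C_3 (dimension 105 + 21 = 126).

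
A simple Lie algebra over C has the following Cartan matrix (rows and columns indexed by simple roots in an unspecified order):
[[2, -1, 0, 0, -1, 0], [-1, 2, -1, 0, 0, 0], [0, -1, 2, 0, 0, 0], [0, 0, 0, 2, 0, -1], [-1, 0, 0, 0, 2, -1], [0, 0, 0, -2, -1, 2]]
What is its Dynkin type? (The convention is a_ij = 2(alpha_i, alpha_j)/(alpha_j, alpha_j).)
type B_6

The matrix has rank 6 with 2's on the diagonal. Reading the off-diagonal entries as Dynkin edges (a single edge where a_ij = a_ji = -1; a double or triple edge where a_ij * a_ji = 2 or 3), the diagram is a chain of 6 nodes with a double edge at one end; the terminal node there is the unique short simple root (B_6). One simple-root ordering that puts it in standard form is (alpha_3, alpha_2, alpha_1, alpha_5, alpha_6, alpha_4). So the algebra is type B_6, i.e. so(13).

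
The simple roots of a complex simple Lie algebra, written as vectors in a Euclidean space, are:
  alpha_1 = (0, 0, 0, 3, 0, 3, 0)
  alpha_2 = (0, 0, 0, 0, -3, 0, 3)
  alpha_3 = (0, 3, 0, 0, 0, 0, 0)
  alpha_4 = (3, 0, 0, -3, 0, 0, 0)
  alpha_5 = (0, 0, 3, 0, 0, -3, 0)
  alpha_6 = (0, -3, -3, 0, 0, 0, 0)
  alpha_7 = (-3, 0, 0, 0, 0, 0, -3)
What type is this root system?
B_7 (so(15))

Compute the Cartan integers a_ij = 2(alpha_i, alpha_j)/(alpha_j, alpha_j); the resulting 7x7 Cartan matrix is
[[2, 0, 0, -1, -1, 0, 0], [0, 2, 0, 0, 0, 0, -1], [0, 0, 2, 0, 0, -1, 0], [-1, 0, 0, 2, 0, 0, -1], [-1, 0, 0, 0, 2, -1, 0], [0, 0, -2, 0, -1, 2, 0], [0, -1, 0, -1, 0, 0, 2]].
The roots have two lengths (squared-length ratio 2:1); the short ones are alpha_{3}. The associated Dynkin diagram is a chain of 7 nodes with a double edge at one end; the terminal node there is the unique short simple root (B_7), so the type is B_7 (the algebra so(15)).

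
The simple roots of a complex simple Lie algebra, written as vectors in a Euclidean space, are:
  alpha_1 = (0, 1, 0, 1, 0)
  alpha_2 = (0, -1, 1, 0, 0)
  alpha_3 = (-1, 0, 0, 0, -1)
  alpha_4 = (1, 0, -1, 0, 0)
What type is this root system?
A_4 (sl(5))

Compute the Cartan integers a_ij = 2(alpha_i, alpha_j)/(alpha_j, alpha_j); the resulting 4x4 Cartan matrix is
[[2, -1, 0, 0], [-1, 2, 0, -1], [0, 0, 2, -1], [0, -1, -1, 2]].
All simple roots have the same length, so the diagram is simply laced. The associated Dynkin diagram is a chain of 4 nodes with single edges (A_4), so the type is A_4 (the algebra sl(5)).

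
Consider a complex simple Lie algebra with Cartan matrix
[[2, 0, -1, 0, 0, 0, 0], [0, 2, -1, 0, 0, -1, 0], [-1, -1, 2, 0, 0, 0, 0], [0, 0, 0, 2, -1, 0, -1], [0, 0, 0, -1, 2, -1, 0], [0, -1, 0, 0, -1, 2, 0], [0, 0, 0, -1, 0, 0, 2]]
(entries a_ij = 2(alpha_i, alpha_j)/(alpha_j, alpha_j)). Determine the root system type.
The matrix has rank 7 with 2's on the diagonal. Reading the off-diagonal entries as Dynkin edges (a single edge where a_ij = a_ji = -1; a double or triple edge where a_ij * a_ji = 2 or 3), the diagram is a chain of 7 nodes with single edges (A_7). One simple-root ordering that puts it in standard form is (alpha_7, alpha_4, alpha_5, alpha_6, alpha_2, alpha_3, alpha_1). So the algebra is type A_7, i.e. sl(8).

A7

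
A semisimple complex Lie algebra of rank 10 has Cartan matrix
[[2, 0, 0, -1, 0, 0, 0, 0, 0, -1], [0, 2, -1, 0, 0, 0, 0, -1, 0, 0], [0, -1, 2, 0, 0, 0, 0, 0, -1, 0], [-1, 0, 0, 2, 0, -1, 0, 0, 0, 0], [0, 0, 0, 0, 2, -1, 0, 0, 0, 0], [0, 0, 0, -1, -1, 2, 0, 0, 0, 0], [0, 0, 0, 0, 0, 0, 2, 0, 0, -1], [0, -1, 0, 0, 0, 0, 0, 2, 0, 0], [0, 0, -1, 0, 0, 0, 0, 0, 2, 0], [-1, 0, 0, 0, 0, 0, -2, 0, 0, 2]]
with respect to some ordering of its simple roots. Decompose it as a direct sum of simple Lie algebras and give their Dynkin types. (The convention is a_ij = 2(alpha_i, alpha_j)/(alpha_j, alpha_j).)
type A_4 ⊕ type B_6

The diagram associated to this matrix has two connected components: the simple roots {alpha_2, alpha_3, alpha_8, alpha_9} form a chain of 4 nodes with single edges (A_4), and {alpha_1, alpha_4, alpha_5, alpha_6, alpha_7, alpha_10} form a chain of 6 nodes with a double edge at one end; the terminal node there is the unique short simple root (B_6). A semisimple Lie algebra decomposes uniquely as the direct sum of simple ideals, one per connected component of its Dynkin diagram, so g ≅ A_4 ⊕ B_6 (dimension 24 + 78 = 102).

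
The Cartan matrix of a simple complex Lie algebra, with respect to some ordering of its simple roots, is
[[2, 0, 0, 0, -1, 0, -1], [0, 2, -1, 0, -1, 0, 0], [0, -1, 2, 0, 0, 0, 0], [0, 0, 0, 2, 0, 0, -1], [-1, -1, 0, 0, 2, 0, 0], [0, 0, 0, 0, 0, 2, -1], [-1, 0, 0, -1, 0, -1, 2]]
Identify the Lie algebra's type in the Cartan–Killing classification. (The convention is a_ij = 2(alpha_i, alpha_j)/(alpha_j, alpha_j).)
D7

The matrix has rank 7 with 2's on the diagonal. Reading the off-diagonal entries as Dynkin edges (a single edge where a_ij = a_ji = -1; a double or triple edge where a_ij * a_ji = 2 or 3), the diagram is a chain of 5 nodes with a fork of two nodes at one end (D_7). One simple-root ordering that puts it in standard form is (alpha_3, alpha_2, alpha_5, alpha_1, alpha_7, alpha_4, alpha_6). So the algebra is type D_7, i.e. so(14).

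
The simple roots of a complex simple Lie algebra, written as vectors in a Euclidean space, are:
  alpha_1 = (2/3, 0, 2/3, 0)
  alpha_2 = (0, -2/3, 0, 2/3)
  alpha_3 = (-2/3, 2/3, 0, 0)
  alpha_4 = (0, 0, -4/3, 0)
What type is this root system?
C_4

Compute the Cartan integers a_ij = 2(alpha_i, alpha_j)/(alpha_j, alpha_j); the resulting 4x4 Cartan matrix is
[[2, 0, -1, -1], [0, 2, -1, 0], [-1, -1, 2, 0], [-2, 0, 0, 2]].
The roots have two lengths (squared-length ratio 2:1); the short ones are alpha_{1,2,3}. The associated Dynkin diagram is a chain of 4 nodes with a double edge at one end; the terminal node there is the unique long simple root (C_4), so the type is C_4 (the algebra sp(8)).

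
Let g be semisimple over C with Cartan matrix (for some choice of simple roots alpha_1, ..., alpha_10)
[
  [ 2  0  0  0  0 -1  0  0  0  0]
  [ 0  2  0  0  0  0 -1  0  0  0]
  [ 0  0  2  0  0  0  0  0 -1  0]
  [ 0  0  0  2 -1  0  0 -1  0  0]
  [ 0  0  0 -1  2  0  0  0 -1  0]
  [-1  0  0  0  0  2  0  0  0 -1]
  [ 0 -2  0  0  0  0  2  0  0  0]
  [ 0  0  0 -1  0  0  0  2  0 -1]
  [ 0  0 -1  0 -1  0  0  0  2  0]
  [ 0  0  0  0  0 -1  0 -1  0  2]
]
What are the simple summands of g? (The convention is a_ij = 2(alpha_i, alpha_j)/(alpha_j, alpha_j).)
The diagram associated to this matrix has two connected components: the simple roots {alpha_1, alpha_3, alpha_4, alpha_5, alpha_6, alpha_8, alpha_9, alpha_10} form a chain of 8 nodes with single edges (A_8), and {alpha_2, alpha_7} form a chain of 2 nodes with a double edge at one end; the terminal node there is the unique short simple root (B_2). A semisimple Lie algebra decomposes uniquely as the direct sum of simple ideals, one per connected component of its Dynkin diagram, so g ≅ A_8 ⊕ B_2 (dimension 80 + 10 = 90).

A8 ⊕ B2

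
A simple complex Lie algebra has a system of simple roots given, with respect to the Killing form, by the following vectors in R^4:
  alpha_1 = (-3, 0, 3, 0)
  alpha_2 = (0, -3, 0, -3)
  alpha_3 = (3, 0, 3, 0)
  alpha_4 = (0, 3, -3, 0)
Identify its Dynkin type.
type D_4

Compute the Cartan integers a_ij = 2(alpha_i, alpha_j)/(alpha_j, alpha_j); the resulting 4x4 Cartan matrix is
[[2, 0, 0, -1], [0, 2, 0, -1], [0, 0, 2, -1], [-1, -1, -1, 2]].
All simple roots have the same length, so the diagram is simply laced. The associated Dynkin diagram is a chain of 2 nodes with a fork of two nodes at one end (D_4), so the type is D_4 (the algebra so(8)).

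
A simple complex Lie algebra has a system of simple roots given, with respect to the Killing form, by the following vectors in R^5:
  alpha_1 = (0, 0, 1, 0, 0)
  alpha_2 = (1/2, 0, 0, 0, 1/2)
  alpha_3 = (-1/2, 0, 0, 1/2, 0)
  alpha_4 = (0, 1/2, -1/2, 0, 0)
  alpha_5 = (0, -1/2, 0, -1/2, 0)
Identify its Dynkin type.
Compute the Cartan integers a_ij = 2(alpha_i, alpha_j)/(alpha_j, alpha_j); the resulting 5x5 Cartan matrix is
[[2, 0, 0, -2, 0], [0, 2, -1, 0, 0], [0, -1, 2, 0, -1], [-1, 0, 0, 2, -1], [0, 0, -1, -1, 2]].
The roots have two lengths (squared-length ratio 2:1); the short ones are alpha_{2,3,4,5}. The associated Dynkin diagram is a chain of 5 nodes with a double edge at one end; the terminal node there is the unique long simple root (C_5), so the type is C_5 (the algebra sp(10)).

C5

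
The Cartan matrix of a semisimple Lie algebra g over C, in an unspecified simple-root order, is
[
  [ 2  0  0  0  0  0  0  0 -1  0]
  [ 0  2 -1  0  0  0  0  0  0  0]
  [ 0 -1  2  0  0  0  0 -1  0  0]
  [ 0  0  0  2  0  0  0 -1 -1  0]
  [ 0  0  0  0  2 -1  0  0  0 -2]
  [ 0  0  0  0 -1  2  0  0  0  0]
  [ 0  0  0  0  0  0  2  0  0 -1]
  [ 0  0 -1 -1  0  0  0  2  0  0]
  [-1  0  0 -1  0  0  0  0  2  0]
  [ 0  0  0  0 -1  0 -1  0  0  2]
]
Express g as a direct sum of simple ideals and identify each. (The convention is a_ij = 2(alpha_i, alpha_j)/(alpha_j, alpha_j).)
A6 + F4

The diagram associated to this matrix has two connected components: the simple roots {alpha_1, alpha_2, alpha_3, alpha_4, alpha_8, alpha_9} form a chain of 6 nodes with single edges (A_6), and {alpha_5, alpha_6, alpha_7, alpha_10} form a chain of 4 nodes with a double edge between the middle two (F_4). A semisimple Lie algebra decomposes uniquely as the direct sum of simple ideals, one per connected component of its Dynkin diagram, so g ≅ A_6 ⊕ F_4 (dimension 48 + 52 = 100).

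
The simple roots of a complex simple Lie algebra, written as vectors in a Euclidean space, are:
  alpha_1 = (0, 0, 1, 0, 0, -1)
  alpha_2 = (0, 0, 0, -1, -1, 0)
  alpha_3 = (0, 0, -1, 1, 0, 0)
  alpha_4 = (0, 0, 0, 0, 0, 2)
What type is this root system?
C_4 (sp(8))

Compute the Cartan integers a_ij = 2(alpha_i, alpha_j)/(alpha_j, alpha_j); the resulting 4x4 Cartan matrix is
[[2, 0, -1, -1], [0, 2, -1, 0], [-1, -1, 2, 0], [-2, 0, 0, 2]].
The roots have two lengths (squared-length ratio 2:1); the short ones are alpha_{1,2,3}. The associated Dynkin diagram is a chain of 4 nodes with a double edge at one end; the terminal node there is the unique long simple root (C_4), so the type is C_4 (the algebra sp(8)).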